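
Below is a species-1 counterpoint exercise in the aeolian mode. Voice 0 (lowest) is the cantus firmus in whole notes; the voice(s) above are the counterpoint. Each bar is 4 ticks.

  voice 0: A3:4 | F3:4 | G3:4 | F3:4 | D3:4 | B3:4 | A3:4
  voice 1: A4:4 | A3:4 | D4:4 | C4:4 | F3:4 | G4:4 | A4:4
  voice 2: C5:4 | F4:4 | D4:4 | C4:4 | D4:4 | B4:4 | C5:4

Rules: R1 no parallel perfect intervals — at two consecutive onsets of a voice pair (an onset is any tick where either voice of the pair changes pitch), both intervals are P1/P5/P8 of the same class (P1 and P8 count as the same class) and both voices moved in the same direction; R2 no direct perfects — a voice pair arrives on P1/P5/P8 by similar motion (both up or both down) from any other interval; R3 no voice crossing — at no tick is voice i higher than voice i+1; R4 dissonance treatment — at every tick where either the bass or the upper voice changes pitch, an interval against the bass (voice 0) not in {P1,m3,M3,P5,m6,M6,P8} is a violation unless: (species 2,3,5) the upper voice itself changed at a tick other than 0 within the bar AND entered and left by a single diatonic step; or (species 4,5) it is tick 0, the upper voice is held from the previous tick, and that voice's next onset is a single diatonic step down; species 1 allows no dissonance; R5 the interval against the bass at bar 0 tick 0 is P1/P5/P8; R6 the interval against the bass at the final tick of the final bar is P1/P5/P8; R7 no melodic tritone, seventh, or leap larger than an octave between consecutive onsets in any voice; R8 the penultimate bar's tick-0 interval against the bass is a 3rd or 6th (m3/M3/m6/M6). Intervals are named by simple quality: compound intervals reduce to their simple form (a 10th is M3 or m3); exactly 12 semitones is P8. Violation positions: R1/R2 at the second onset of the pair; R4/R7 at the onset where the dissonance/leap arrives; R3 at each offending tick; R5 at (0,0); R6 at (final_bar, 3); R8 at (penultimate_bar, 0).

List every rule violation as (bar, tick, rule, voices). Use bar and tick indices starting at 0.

bar 0: v0=A3 v1=A4 v2=C5 downbeat m3
bar 1: v0=F3 v1=A3 v2=F4 downbeat P8
bar 2: v0=G3 v1=D4 v2=D4 downbeat P5
bar 3: v0=F3 v1=C4 v2=C4 downbeat P5
bar 4: v0=D3 v1=F3 v2=D4 downbeat P8
bar 5: v0=B3 v1=G4 v2=B4 downbeat P8
bar 6: v0=A3 v1=A4 v2=C5 downbeat m3
  -> R5 @ bar 0 tick 0 v(0, 2): opens on m3
  -> R2 @ bar 1 tick 0 v(0, 2): A3/C5 m3 -> F3/F4 P8 similar
  -> R2 @ bar 2 tick 0 v(0, 1): F3/A3 M3 -> G3/D4 P5 similar
  -> R1 @ bar 3 tick 0 v(0, 1): G3/D4 P5 -> F3/C4 P5 similar
  -> R1 @ bar 3 tick 0 v(0, 2): G3/D4 P5 -> F3/C4 P5 similar
  -> R1 @ bar 3 tick 0 v(1, 2): D4/D4 P1 -> C4/C4 P1 similar
  -> R1 @ bar 5 tick 0 v(0, 2): D3/D4 P8 -> B3/B4 P8 similar
  -> R7 @ bar 5 tick 0 v(1,): F3->G4 leap 14st
  -> R8 @ bar 5 tick 0 v(0, 2): penult P8 not 3rd/6th
  -> R6 @ bar 6 tick 3 v(0, 2): closes on m3

(0, 0, R5, (0, 2))
(1, 0, R2, (0, 2))
(2, 0, R2, (0, 1))
(3, 0, R1, (0, 1))
(3, 0, R1, (0, 2))
(3, 0, R1, (1, 2))
(5, 0, R1, (0, 2))
(5, 0, R7, (1,))
(5, 0, R8, (0, 2))
(6, 3, R6, (0, 2))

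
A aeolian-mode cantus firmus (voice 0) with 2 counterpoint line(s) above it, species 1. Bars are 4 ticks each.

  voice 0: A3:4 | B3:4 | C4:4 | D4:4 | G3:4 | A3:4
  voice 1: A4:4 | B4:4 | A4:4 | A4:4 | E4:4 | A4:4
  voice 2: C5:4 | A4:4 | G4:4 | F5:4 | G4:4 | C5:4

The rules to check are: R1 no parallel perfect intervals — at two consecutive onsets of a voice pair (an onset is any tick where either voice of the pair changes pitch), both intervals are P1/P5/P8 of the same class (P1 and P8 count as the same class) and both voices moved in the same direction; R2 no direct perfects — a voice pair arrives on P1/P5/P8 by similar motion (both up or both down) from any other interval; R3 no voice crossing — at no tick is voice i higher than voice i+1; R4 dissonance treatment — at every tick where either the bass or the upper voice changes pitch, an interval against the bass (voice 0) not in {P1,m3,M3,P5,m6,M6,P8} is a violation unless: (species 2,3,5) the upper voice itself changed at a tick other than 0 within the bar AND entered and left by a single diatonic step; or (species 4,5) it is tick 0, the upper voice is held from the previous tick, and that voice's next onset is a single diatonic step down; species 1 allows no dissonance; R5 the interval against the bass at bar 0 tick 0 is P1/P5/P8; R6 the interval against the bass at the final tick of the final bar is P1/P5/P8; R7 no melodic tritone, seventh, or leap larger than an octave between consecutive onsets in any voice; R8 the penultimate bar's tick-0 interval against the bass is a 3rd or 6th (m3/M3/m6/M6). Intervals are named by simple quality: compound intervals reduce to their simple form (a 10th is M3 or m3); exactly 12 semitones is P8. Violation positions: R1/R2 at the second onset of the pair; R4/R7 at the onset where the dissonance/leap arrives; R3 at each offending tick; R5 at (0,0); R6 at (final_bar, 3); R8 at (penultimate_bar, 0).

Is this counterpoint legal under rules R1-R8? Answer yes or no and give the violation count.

bar 0: v0=A3 v1=A4 v2=C5 (m3)
bar 1: v0=B3 v1=B4 v2=A4 (m7)
bar 2: v0=C4 v1=A4 v2=G4 (P5)
bar 3: v0=D4 v1=A4 v2=F5 (m3)
bar 4: v0=G3 v1=E4 v2=G4 (P8)
bar 5: v0=A3 v1=A4 v2=C5 (m3)
  R5 @ bar0.0: opens on m3
  R1 @ bar1.0: A3/A4 P8 -> B3/B4 P8 similar
  R3 @ bar1.0: B4 above A4
  R4 @ bar1.0: B3/A4 m7 untreated
  R3 @ bar1.1: B4 above A4
  R3 @ bar1.2: B4 above A4
  R3 @ bar1.3: B4 above A4
  R3 @ bar2.0: A4 above G4
  R3 @ bar2.1: A4 above G4
  R3 @ bar2.2: A4 above G4
  R3 @ bar2.3: A4 above G4
  R7 @ bar3.0: G4->F5 leap 10st
  R2 @ bar4.0: D4/F5 m3 -> G3/G4 P8 similar
  R7 @ bar4.0: F5->G4 leap 10st
  R8 @ bar4.0: penult P8 not 3rd/6th
  R2 @ bar5.0: G3/E4 M6 -> A3/A4 P8 similar
  R6 @ bar5.3: closes on m3

No (17 violations)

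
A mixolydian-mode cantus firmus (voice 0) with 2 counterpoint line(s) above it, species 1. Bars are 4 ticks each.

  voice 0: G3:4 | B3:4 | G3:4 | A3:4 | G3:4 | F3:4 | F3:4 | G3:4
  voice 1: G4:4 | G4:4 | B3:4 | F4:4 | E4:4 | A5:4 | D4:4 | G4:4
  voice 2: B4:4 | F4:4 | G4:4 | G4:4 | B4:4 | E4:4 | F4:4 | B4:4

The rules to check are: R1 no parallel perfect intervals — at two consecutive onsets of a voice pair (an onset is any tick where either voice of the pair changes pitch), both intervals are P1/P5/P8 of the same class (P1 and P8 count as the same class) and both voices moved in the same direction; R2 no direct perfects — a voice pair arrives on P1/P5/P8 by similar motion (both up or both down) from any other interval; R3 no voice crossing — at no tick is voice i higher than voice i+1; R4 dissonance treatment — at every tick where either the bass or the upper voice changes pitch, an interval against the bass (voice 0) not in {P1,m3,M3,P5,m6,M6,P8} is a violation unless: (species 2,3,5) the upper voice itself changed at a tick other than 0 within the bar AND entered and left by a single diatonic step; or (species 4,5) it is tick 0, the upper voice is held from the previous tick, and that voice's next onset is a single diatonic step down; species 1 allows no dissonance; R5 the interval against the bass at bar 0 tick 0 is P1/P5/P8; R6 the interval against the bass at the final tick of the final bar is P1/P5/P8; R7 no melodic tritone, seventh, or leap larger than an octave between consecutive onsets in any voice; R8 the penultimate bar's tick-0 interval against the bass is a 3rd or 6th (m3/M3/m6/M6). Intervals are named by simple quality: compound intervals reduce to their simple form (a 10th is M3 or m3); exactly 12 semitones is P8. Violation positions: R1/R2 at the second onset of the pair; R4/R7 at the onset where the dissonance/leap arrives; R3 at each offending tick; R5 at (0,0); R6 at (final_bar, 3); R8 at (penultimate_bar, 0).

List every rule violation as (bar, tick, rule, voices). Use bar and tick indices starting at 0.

(0, 0, R5, (0, 2))
(1, 0, R3, (1, 2))
(1, 0, R4, (0, 2))
(1, 0, R7, (2,))
(1, 1, R3, (1, 2))
(1, 2, R3, (1, 2))
(1, 3, R3, (1, 2))
(3, 0, R4, (0, 2))
(3, 0, R7, (1,))
(5, 0, R3, (1, 2))
(5, 0, R4, (0, 2))
(5, 0, R7, (1,))
(5, 1, R3, (1, 2))
(5, 2, R3, (1, 2))
(5, 3, R3, (1, 2))
(6, 0, R7, (1,))
(6, 0, R8, (0, 2))
(7, 0, R2, (0, 1))
(7, 0, R7, (2,))
(7, 3, R6, (0, 2))

bar 0: v0=G3 v1=G4 v2=B4 downbeat M3
bar 1: v0=B3 v1=G4 v2=F4 downbeat TT
bar 2: v0=G3 v1=B3 v2=G4 downbeat P8
bar 3: v0=A3 v1=F4 v2=G4 downbeat m7
bar 4: v0=G3 v1=E4 v2=B4 downbeat M3
bar 5: v0=F3 v1=A5 v2=E4 downbeat M7
bar 6: v0=F3 v1=D4 v2=F4 downbeat P8
bar 7: v0=G3 v1=G4 v2=B4 downbeat M3
  -> R5 @ bar 0 tick 0 v(0, 2): opens on M3
  -> R3 @ bar 1 tick 0 v(1, 2): G4 above F4
  -> R4 @ bar 1 tick 0 v(0, 2): B3/F4 TT untreated
  -> R7 @ bar 1 tick 0 v(2,): B4->F4 leap 6st
  -> R3 @ bar 1 tick 1 v(1, 2): G4 above F4
  -> R3 @ bar 1 tick 2 v(1, 2): G4 above F4
  -> R3 @ bar 1 tick 3 v(1, 2): G4 above F4
  -> R4 @ bar 3 tick 0 v(0, 2): A3/G4 m7 untreated
  -> R7 @ bar 3 tick 0 v(1,): B3->F4 leap 6st
  -> R3 @ bar 5 tick 0 v(1, 2): A5 above E4
  -> R4 @ bar 5 tick 0 v(0, 2): F3/E4 M7 untreated
  -> R7 @ bar 5 tick 0 v(1,): E4->A5 leap 17st
  -> R3 @ bar 5 tick 1 v(1, 2): A5 above E4
  -> R3 @ bar 5 tick 2 v(1, 2): A5 above E4
  -> R3 @ bar 5 tick 3 v(1, 2): A5 above E4
  -> R7 @ bar 6 tick 0 v(1,): A5->D4 leap 19st
  -> R8 @ bar 6 tick 0 v(0, 2): penult P8 not 3rd/6th
  -> R2 @ bar 7 tick 0 v(0, 1): F3/D4 M6 -> G3/G4 P8 similar
  -> R7 @ bar 7 tick 0 v(2,): F4->B4 leap 6st
  -> R6 @ bar 7 tick 3 v(0, 2): closes on M3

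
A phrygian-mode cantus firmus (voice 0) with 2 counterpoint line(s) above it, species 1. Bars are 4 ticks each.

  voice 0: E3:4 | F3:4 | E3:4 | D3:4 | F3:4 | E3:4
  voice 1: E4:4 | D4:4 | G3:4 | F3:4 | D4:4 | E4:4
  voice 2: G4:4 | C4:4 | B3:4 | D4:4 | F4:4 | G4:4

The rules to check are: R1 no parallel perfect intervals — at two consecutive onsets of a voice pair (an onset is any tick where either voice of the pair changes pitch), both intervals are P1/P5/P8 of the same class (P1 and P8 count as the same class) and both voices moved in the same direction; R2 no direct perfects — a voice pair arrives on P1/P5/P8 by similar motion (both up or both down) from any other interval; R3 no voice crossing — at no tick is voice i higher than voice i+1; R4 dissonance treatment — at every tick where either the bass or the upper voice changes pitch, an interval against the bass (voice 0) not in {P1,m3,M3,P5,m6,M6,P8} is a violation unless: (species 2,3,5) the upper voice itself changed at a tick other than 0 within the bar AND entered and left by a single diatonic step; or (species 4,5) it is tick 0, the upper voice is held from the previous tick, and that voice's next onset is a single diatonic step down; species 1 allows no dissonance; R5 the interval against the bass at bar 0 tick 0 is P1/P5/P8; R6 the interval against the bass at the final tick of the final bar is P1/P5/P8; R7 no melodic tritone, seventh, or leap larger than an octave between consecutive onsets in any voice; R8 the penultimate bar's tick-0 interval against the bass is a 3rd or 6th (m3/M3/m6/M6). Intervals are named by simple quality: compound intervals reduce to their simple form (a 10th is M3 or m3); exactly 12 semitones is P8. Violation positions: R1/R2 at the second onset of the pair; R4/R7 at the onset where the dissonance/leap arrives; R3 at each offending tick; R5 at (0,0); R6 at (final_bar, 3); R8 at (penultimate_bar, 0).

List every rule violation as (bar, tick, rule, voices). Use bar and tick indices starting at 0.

bar 0: v0=E3 v1=E4 v2=G4 downbeat m3
bar 1: v0=F3 v1=D4 v2=C4 downbeat P5
bar 2: v0=E3 v1=G3 v2=B3 downbeat P5
bar 3: v0=D3 v1=F3 v2=D4 downbeat P8
bar 4: v0=F3 v1=D4 v2=F4 downbeat P8
bar 5: v0=E3 v1=E4 v2=G4 downbeat m3
  -> R5 @ bar 0 tick 0 v(0, 2): opens on m3
  -> R3 @ bar 1 tick 0 v(1, 2): D4 above C4
  -> R3 @ bar 1 tick 1 v(1, 2): D4 above C4
  -> R3 @ bar 1 tick 2 v(1, 2): D4 above C4
  -> R3 @ bar 1 tick 3 v(1, 2): D4 above C4
  -> R1 @ bar 2 tick 0 v(0, 2): F3/C4 P5 -> E3/B3 P5 similar
  -> R1 @ bar 4 tick 0 v(0, 2): D3/D4 P8 -> F3/F4 P8 similar
  -> R8 @ bar 4 tick 0 v(0, 2): penult P8 not 3rd/6th
  -> R6 @ bar 5 tick 3 v(0, 2): closes on m3

(0, 0, R5, (0, 2))
(1, 0, R3, (1, 2))
(1, 1, R3, (1, 2))
(1, 2, R3, (1, 2))
(1, 3, R3, (1, 2))
(2, 0, R1, (0, 2))
(4, 0, R1, (0, 2))
(4, 0, R8, (0, 2))
(5, 3, R6, (0, 2))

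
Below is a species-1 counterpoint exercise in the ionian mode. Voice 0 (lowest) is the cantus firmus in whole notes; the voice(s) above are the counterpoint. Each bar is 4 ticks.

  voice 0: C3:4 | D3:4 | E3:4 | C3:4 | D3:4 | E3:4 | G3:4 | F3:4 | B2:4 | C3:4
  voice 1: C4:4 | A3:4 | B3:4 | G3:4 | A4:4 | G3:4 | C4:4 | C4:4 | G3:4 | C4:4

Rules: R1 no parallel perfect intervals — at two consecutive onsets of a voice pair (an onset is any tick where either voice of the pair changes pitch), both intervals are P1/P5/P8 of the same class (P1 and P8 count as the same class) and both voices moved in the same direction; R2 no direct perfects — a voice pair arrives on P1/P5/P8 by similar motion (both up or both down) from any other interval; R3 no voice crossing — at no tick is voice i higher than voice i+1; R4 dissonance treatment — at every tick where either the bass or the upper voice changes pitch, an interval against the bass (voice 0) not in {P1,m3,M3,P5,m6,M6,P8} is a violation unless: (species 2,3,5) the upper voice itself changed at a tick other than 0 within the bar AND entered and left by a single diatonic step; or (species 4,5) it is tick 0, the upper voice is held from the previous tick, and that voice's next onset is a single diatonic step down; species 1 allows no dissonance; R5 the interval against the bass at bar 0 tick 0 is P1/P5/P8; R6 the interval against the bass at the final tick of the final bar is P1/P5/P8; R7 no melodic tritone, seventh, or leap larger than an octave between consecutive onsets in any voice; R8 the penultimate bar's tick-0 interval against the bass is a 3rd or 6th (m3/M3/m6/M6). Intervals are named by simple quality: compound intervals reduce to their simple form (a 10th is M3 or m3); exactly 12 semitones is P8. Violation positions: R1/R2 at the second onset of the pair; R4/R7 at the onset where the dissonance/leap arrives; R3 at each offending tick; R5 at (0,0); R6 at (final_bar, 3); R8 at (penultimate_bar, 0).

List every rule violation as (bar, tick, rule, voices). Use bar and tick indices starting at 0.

(2, 0, R1, (0, 1))
(3, 0, R1, (0, 1))
(4, 0, R1, (0, 1))
(4, 0, R7, (1,))
(5, 0, R7, (1,))
(6, 0, R4, (0, 1))
(8, 0, R7, (0,))
(9, 0, R2, (0, 1))

bar 0: v0=C3 v1=C4 downbeat P8
bar 1: v0=D3 v1=A3 downbeat P5
bar 2: v0=E3 v1=B3 downbeat P5
bar 3: v0=C3 v1=G3 downbeat P5
bar 4: v0=D3 v1=A4 downbeat P5
bar 5: v0=E3 v1=G3 downbeat m3
bar 6: v0=G3 v1=C4 downbeat P4
bar 7: v0=F3 v1=C4 downbeat P5
bar 8: v0=B2 v1=G3 downbeat m6
bar 9: v0=C3 v1=C4 downbeat P8
  -> R1 @ bar 2 tick 0 v(0, 1): D3/A3 P5 -> E3/B3 P5 similar
  -> R1 @ bar 3 tick 0 v(0, 1): E3/B3 P5 -> C3/G3 P5 similar
  -> R1 @ bar 4 tick 0 v(0, 1): C3/G3 P5 -> D3/A4 P5 similar
  -> R7 @ bar 4 tick 0 v(1,): G3->A4 leap 14st
  -> R7 @ bar 5 tick 0 v(1,): A4->G3 leap 14st
  -> R4 @ bar 6 tick 0 v(0, 1): G3/C4 P4 untreated
  -> R7 @ bar 8 tick 0 v(0,): F3->B2 leap 6st
  -> R2 @ bar 9 tick 0 v(0, 1): B2/G3 m6 -> C3/C4 P8 similar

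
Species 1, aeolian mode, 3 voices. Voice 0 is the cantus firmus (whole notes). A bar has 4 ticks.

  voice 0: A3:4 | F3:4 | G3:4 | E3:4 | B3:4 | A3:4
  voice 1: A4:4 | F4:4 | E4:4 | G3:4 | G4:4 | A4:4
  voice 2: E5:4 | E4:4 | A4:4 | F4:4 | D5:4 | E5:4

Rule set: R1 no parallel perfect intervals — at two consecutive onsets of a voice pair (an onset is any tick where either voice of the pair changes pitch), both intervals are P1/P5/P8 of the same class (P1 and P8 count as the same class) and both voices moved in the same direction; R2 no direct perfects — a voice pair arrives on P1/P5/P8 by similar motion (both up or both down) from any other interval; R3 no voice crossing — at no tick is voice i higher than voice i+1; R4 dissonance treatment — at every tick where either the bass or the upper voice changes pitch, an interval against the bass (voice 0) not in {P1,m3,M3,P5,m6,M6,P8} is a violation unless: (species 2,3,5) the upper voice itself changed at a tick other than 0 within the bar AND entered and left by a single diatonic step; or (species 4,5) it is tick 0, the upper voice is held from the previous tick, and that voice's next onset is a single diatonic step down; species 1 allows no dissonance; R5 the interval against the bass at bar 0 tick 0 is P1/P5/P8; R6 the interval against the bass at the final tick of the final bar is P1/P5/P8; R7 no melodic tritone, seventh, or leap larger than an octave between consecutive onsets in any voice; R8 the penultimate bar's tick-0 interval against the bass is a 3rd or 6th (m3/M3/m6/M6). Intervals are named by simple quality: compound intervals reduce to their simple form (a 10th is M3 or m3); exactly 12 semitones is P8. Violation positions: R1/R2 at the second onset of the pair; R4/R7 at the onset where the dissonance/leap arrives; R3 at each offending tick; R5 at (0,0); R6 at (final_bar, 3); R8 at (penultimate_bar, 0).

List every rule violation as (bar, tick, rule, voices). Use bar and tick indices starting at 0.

bar 0: v0=A3 v1=A4 v2=E5 downbeat P5
bar 1: v0=F3 v1=F4 v2=E4 downbeat M7
bar 2: v0=G3 v1=E4 v2=A4 downbeat M2
bar 3: v0=E3 v1=G3 v2=F4 downbeat m2
bar 4: v0=B3 v1=G4 v2=D5 downbeat m3
bar 5: v0=A3 v1=A4 v2=E5 downbeat P5
  -> R1 @ bar 1 tick 0 v(0, 1): A3/A4 P8 -> F3/F4 P8 similar
  -> R3 @ bar 1 tick 0 v(1, 2): F4 above E4
  -> R4 @ bar 1 tick 0 v(0, 2): F3/E4 M7 untreated
  -> R3 @ bar 1 tick 1 v(1, 2): F4 above E4
  -> R3 @ bar 1 tick 2 v(1, 2): F4 above E4
  -> R3 @ bar 1 tick 3 v(1, 2): F4 above E4
  -> R4 @ bar 2 tick 0 v(0, 2): G3/A4 M2 untreated
  -> R4 @ bar 3 tick 0 v(0, 2): E3/F4 m2 untreated
  -> R2 @ bar 4 tick 0 v(1, 2): G3/F4 m7 -> G4/D5 P5 similar
  -> R1 @ bar 5 tick 0 v(1, 2): G4/D5 P5 -> A4/E5 P5 similar

(1, 0, R1, (0, 1))
(1, 0, R3, (1, 2))
(1, 0, R4, (0, 2))
(1, 1, R3, (1, 2))
(1, 2, R3, (1, 2))
(1, 3, R3, (1, 2))
(2, 0, R4, (0, 2))
(3, 0, R4, (0, 2))
(4, 0, R2, (1, 2))
(5, 0, R1, (1, 2))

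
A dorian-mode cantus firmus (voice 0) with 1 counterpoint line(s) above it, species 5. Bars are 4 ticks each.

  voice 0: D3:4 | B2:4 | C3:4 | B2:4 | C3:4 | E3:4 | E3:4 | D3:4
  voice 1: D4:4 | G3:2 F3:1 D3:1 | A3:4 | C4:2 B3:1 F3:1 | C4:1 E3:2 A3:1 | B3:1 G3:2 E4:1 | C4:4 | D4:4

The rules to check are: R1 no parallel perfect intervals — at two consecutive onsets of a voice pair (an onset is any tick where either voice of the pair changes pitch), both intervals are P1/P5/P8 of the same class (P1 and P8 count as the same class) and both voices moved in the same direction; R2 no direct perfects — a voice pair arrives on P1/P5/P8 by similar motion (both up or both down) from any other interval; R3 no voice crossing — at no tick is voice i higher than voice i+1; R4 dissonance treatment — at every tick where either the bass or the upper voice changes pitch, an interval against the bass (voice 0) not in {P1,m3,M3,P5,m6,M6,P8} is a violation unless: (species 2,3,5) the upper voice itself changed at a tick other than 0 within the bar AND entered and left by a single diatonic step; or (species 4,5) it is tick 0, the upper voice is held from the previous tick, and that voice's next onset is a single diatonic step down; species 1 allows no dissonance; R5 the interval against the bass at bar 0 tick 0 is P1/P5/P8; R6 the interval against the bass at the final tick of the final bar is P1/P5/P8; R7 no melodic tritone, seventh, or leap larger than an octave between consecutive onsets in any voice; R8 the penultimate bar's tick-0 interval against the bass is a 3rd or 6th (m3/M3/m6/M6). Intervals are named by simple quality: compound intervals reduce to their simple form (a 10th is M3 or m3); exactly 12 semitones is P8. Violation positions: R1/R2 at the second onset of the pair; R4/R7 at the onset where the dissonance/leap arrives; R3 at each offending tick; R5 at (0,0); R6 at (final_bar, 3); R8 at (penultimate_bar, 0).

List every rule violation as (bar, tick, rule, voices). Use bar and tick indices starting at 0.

(1, 2, R4, (0, 1))
(3, 0, R4, (0, 1))
(3, 3, R4, (0, 1))
(3, 3, R7, (1,))
(4, 0, R2, (0, 1))
(5, 0, R2, (0, 1))

bar 0: v0=D3 v1=D4 downbeat P8
bar 1: v0=B2 v1=G3 downbeat m6
bar 2: v0=C3 v1=A3 downbeat M6
bar 3: v0=B2 v1=C4 downbeat m2
bar 4: v0=C3 v1=C4 downbeat P8
bar 5: v0=E3 v1=B3 downbeat P5
bar 6: v0=E3 v1=C4 downbeat m6
bar 7: v0=D3 v1=D4 downbeat P8
  -> R4 @ bar 1 tick 2 v(0, 1): B2/F3 TT untreated
  -> R4 @ bar 3 tick 0 v(0, 1): B2/C4 m2 untreated
  -> R4 @ bar 3 tick 3 v(0, 1): B2/F3 TT untreated
  -> R7 @ bar 3 tick 3 v(1,): B3->F3 leap 6st
  -> R2 @ bar 4 tick 0 v(0, 1): B2/F3 TT -> C3/C4 P8 similar
  -> R2 @ bar 5 tick 0 v(0, 1): C3/A3 M6 -> E3/B3 P5 similar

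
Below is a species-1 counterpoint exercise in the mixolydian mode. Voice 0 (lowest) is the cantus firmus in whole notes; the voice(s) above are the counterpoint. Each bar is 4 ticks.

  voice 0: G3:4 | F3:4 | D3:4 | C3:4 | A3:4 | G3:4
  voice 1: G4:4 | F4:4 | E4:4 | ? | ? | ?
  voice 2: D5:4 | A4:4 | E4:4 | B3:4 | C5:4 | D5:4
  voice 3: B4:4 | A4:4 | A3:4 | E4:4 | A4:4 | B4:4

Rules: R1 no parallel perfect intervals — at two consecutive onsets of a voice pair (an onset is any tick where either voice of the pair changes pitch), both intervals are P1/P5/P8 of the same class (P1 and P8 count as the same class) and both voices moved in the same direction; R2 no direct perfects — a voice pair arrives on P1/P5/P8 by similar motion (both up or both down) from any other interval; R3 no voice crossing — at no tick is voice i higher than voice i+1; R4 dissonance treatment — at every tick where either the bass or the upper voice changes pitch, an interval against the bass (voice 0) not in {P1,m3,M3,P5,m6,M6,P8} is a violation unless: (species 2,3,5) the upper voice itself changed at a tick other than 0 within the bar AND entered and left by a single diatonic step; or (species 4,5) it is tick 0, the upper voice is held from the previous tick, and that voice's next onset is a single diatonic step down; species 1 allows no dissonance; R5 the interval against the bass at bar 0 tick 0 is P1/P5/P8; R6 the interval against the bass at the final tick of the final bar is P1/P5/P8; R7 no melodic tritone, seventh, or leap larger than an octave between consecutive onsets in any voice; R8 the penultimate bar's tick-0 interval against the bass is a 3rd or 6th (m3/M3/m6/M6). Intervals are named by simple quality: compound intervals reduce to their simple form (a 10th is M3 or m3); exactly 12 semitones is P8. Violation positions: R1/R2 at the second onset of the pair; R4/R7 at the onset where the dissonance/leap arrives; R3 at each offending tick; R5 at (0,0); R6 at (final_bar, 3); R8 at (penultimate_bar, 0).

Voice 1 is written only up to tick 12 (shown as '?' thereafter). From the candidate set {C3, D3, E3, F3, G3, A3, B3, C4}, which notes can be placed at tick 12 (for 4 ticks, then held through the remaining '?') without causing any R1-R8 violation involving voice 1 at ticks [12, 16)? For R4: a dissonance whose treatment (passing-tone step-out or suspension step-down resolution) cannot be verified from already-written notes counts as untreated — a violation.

{A3}

C3: violates R2,R7
D3: violates R4,R7
E3: violates R2
F3: violates R4,R7
G3: violates R2
A3: legal
B3: violates R1,R4
C4: violates R2,R3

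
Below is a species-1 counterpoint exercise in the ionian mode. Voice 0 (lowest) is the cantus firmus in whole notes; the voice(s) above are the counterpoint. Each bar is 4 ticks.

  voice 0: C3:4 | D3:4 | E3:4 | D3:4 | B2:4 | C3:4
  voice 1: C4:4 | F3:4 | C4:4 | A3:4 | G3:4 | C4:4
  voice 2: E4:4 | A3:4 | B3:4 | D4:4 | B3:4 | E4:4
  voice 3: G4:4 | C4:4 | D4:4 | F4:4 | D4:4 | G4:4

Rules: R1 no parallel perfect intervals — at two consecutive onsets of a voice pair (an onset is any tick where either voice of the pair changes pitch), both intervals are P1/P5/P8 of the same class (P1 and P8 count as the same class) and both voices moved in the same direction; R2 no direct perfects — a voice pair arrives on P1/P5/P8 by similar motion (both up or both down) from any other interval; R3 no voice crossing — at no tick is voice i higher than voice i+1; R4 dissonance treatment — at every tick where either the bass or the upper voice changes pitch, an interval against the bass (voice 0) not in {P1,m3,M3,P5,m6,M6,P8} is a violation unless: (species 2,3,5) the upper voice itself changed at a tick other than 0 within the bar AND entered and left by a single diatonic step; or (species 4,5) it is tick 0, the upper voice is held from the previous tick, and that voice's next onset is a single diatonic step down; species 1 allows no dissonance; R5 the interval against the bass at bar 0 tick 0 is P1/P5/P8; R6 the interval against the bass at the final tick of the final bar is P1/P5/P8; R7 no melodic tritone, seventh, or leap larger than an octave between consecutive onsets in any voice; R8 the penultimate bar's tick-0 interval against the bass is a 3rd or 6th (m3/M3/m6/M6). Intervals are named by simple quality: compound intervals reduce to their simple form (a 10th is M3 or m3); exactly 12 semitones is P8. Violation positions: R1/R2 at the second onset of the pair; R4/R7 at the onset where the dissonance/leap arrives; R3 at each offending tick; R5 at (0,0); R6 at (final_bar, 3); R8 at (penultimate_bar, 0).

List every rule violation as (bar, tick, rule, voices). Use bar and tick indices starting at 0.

(0, 0, R5, (0, 2))
(1, 0, R1, (1, 3))
(1, 0, R4, (0, 3))
(2, 0, R1, (0, 2))
(2, 0, R3, (1, 2))
(2, 0, R4, (0, 3))
(2, 1, R3, (1, 2))
(2, 2, R3, (1, 2))
(2, 3, R3, (1, 2))
(3, 0, R2, (0, 1))
(4, 0, R1, (0, 2))
(4, 0, R2, (1, 3))
(4, 0, R8, (0, 2))
(5, 0, R1, (1, 3))
(5, 0, R2, (0, 1))
(5, 0, R2, (0, 3))
(5, 3, R6, (0, 2))

bar 0: v0=C3 v1=C4 v2=E4 v3=G4 downbeat P5
bar 1: v0=D3 v1=F3 v2=A3 v3=C4 downbeat m7
bar 2: v0=E3 v1=C4 v2=B3 v3=D4 downbeat m7
bar 3: v0=D3 v1=A3 v2=D4 v3=F4 downbeat m3
bar 4: v0=B2 v1=G3 v2=B3 v3=D4 downbeat m3
bar 5: v0=C3 v1=C4 v2=E4 v3=G4 downbeat P5
  -> R5 @ bar 0 tick 0 v(0, 2): opens on M3
  -> R1 @ bar 1 tick 0 v(1, 3): C4/G4 P5 -> F3/C4 P5 similar
  -> R4 @ bar 1 tick 0 v(0, 3): D3/C4 m7 untreated
  -> R1 @ bar 2 tick 0 v(0, 2): D3/A3 P5 -> E3/B3 P5 similar
  -> R3 @ bar 2 tick 0 v(1, 2): C4 above B3
  -> R4 @ bar 2 tick 0 v(0, 3): E3/D4 m7 untreated
  -> R3 @ bar 2 tick 1 v(1, 2): C4 above B3
  -> R3 @ bar 2 tick 2 v(1, 2): C4 above B3
  -> R3 @ bar 2 tick 3 v(1, 2): C4 above B3
  -> R2 @ bar 3 tick 0 v(0, 1): E3/C4 m6 -> D3/A3 P5 similar
  -> R1 @ bar 4 tick 0 v(0, 2): D3/D4 P8 -> B2/B3 P8 similar
  -> R2 @ bar 4 tick 0 v(1, 3): A3/F4 m6 -> G3/D4 P5 similar
  -> R8 @ bar 4 tick 0 v(0, 2): penult P8 not 3rd/6th
  -> R1 @ bar 5 tick 0 v(1, 3): G3/D4 P5 -> C4/G4 P5 similar
  -> R2 @ bar 5 tick 0 v(0, 1): B2/G3 m6 -> C3/C4 P8 similar
  -> R2 @ bar 5 tick 0 v(0, 3): B2/D4 m3 -> C3/G4 P5 similar
  -> R6 @ bar 5 tick 3 v(0, 2): closes on M3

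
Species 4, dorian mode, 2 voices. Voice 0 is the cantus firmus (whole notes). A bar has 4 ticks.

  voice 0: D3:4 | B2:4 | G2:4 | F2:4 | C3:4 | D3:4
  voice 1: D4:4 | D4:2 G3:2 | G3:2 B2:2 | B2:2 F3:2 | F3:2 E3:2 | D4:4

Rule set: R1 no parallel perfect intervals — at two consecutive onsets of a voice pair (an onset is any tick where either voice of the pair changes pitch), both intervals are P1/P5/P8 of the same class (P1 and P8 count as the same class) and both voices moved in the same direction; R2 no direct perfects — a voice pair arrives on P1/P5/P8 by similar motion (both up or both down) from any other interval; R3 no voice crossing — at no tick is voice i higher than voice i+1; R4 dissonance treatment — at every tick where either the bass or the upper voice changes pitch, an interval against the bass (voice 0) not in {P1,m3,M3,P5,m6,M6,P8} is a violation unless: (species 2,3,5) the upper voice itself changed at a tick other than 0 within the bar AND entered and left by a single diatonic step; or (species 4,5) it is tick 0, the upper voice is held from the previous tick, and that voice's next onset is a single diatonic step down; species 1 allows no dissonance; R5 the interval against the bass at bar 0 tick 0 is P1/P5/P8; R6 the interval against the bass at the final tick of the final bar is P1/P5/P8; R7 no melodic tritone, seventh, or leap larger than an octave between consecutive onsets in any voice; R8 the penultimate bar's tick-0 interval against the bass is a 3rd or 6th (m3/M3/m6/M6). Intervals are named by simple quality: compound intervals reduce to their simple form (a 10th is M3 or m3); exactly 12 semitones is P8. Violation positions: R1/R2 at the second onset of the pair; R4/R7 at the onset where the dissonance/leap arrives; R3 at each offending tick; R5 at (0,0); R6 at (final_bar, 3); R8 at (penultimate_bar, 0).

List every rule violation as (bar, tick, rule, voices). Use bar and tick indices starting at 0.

(3, 0, R4, (0, 1))
(3, 2, R7, (1,))
(4, 0, R8, (0, 1))
(5, 0, R2, (0, 1))
(5, 0, R7, (1,))

bar 0: v0=D3 v1=D4 downbeat P8
bar 1: v0=B2 v1=D4 downbeat m3
bar 2: v0=G2 v1=G3 downbeat P8
bar 3: v0=F2 v1=B2 downbeat TT
bar 4: v0=C3 v1=F3 downbeat P4
bar 5: v0=D3 v1=D4 downbeat P8
  -> R4 @ bar 3 tick 0 v(0, 1): F2/B2 TT untreated
  -> R7 @ bar 3 tick 2 v(1,): B2->F3 leap 6st
  -> R8 @ bar 4 tick 0 v(0, 1): penult P4 not 3rd/6th
  -> R2 @ bar 5 tick 0 v(0, 1): C3/E3 M3 -> D3/D4 P8 similar
  -> R7 @ bar 5 tick 0 v(1,): E3->D4 leap 10st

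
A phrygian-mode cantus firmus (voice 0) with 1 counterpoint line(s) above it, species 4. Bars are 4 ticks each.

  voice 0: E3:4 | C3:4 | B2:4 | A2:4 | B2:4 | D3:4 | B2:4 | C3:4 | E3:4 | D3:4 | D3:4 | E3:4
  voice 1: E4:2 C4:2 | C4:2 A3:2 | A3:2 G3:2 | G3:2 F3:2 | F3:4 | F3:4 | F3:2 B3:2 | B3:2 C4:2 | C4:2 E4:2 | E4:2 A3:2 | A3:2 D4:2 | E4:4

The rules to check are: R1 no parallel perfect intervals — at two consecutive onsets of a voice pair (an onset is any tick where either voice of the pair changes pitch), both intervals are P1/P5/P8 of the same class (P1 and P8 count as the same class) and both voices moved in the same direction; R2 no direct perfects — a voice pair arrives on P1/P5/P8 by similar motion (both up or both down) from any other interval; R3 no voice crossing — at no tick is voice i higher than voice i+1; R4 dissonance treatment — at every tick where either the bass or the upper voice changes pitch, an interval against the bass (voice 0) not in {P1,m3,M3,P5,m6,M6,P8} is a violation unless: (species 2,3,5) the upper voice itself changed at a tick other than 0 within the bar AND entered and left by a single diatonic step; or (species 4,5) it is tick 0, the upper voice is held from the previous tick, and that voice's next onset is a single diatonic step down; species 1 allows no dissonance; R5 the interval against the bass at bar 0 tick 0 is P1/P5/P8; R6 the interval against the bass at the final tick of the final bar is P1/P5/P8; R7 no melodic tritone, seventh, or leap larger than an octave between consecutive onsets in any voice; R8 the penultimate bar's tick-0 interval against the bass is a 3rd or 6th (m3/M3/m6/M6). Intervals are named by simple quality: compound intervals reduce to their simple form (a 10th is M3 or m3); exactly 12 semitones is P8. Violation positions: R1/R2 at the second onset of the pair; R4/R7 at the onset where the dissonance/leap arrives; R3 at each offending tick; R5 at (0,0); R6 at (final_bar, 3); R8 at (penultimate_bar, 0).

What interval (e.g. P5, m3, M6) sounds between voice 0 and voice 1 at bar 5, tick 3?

voice 0=D3 voice 1=F3 -> m3

m3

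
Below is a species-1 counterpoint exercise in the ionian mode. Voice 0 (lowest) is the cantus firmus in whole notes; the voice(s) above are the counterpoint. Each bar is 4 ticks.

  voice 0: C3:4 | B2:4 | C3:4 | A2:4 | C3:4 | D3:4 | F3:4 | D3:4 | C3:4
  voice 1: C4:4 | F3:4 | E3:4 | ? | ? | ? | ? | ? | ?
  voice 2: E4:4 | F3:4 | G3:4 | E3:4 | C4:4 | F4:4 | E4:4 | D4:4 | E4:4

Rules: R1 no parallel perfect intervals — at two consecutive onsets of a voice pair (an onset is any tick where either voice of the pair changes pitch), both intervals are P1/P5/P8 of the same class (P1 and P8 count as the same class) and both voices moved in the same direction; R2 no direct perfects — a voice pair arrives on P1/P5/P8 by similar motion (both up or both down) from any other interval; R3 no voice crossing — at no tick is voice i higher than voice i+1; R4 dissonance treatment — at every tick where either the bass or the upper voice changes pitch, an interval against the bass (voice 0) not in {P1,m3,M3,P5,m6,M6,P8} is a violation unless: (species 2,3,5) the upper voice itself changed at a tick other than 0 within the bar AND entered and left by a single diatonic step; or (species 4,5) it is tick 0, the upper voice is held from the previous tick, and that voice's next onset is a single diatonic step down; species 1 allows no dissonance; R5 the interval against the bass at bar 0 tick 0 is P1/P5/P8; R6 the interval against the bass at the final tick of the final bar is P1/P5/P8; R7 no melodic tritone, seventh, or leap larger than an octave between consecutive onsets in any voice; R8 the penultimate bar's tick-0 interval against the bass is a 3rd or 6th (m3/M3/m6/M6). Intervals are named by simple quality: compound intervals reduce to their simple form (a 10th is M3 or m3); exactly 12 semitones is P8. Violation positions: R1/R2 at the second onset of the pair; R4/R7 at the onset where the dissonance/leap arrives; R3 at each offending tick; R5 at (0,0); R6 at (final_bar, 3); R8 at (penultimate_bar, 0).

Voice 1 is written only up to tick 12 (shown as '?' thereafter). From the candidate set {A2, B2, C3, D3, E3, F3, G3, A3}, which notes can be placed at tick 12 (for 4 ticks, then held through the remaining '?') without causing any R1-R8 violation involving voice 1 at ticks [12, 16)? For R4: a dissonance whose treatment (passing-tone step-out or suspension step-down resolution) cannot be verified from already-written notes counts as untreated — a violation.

A2: violates R2
B2: violates R4
C3: legal
D3: violates R4
E3: legal
F3: violates R3
G3: violates R3,R4
A3: violates R3

{C3, E3}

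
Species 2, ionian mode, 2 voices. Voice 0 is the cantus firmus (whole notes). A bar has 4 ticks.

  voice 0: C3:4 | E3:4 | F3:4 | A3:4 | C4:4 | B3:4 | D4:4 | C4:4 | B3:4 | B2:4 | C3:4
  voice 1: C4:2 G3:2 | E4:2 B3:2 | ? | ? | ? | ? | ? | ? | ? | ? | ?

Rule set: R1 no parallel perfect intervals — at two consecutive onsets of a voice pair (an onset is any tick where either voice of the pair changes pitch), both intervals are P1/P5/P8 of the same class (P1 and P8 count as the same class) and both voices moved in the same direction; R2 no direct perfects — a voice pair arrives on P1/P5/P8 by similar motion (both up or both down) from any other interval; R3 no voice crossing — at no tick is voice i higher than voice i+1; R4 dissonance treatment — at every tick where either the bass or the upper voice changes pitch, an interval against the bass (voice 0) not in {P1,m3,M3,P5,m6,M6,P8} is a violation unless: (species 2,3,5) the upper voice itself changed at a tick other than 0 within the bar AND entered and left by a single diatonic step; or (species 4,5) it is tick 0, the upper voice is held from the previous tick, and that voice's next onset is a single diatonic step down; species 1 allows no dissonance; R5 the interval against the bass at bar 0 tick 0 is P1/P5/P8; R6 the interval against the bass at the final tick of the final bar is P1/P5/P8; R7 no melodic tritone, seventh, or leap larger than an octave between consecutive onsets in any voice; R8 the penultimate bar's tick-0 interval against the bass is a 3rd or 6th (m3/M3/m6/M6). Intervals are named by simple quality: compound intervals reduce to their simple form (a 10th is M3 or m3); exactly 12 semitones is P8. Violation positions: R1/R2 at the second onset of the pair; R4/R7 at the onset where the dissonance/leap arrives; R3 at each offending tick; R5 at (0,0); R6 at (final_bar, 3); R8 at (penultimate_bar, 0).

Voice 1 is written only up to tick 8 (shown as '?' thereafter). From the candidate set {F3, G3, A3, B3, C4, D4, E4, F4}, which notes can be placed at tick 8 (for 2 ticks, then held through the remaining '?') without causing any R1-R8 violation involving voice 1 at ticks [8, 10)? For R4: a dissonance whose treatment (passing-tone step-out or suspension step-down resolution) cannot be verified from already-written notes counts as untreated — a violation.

{A3, D4}

F3: violates R7
G3: violates R4
A3: legal
B3: violates R4
C4: violates R1
D4: legal
E4: violates R4
F4: violates R2,R7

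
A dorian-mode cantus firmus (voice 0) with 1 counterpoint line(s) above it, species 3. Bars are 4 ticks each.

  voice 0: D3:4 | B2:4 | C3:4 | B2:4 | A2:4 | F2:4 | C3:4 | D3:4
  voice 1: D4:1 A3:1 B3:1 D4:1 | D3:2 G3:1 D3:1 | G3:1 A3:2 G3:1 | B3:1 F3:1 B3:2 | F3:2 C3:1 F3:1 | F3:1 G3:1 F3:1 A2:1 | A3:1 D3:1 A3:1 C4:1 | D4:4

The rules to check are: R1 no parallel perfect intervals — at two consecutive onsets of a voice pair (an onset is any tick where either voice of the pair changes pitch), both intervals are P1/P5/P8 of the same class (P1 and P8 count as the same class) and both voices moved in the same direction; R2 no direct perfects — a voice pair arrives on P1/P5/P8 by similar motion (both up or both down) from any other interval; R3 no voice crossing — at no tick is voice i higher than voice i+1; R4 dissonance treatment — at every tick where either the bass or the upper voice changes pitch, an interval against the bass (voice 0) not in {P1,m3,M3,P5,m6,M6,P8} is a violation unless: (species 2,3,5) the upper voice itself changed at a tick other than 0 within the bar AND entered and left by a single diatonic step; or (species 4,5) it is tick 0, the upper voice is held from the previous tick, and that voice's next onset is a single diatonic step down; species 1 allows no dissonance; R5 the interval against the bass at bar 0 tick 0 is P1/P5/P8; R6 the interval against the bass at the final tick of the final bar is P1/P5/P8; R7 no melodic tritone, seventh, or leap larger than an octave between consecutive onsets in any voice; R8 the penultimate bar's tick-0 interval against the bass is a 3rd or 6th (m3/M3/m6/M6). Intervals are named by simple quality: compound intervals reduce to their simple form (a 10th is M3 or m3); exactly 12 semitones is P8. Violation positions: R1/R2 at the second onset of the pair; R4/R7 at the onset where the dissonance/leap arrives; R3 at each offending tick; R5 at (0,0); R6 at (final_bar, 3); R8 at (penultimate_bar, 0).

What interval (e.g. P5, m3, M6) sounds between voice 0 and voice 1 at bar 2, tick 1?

M6

voice 0=C3 voice 1=A3 -> M6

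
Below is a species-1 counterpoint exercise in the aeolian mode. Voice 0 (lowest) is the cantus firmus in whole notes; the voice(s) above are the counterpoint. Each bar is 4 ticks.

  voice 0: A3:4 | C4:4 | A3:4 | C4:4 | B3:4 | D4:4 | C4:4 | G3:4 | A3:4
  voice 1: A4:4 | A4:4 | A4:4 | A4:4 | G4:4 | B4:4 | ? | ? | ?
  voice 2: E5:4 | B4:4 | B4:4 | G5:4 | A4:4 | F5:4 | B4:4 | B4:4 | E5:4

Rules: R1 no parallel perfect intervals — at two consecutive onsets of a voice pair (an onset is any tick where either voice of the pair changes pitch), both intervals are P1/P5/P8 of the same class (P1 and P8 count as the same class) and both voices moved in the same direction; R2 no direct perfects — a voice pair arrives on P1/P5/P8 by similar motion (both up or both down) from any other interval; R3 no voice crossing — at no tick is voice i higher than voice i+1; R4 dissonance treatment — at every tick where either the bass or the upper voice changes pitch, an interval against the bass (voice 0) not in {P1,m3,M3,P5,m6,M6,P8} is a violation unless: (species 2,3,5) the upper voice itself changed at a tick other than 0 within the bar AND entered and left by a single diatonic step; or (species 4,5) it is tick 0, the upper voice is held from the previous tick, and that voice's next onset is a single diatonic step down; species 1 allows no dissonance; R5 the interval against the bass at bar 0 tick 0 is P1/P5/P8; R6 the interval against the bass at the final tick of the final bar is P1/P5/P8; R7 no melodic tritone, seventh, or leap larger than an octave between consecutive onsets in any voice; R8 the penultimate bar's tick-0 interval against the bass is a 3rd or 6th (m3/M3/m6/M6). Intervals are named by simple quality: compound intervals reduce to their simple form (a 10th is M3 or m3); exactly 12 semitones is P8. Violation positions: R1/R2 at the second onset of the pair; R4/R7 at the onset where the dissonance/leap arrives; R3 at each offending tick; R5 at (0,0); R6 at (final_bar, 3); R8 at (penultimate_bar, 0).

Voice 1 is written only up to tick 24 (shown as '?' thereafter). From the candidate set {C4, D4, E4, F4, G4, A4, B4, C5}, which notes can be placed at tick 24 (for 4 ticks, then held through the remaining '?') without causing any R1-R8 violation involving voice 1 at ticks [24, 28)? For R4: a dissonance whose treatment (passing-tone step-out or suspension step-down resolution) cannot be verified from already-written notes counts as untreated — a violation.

{A4}

C4: violates R2,R7
D4: violates R4
E4: violates R2
F4: violates R4,R7
G4: violates R2
A4: legal
B4: violates R4
C5: violates R3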